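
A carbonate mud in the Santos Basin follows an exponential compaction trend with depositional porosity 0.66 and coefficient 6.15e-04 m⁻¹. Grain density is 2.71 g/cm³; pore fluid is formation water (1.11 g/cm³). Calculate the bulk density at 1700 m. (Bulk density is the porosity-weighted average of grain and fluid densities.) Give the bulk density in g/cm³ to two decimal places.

Working in km (1 km = 1000 m; k in km⁻¹ = k in m⁻¹ × 1000):
Porosity at depth: phi = 0.66·exp(−0.615×1.7) = 0.66×0.3515 = 0.2320
Bulk density: ρ_b = (1−phi)ρ_g + phi·ρ_f = 0.7680×2.71 + 0.2320×1.11
       = 2.081 + 0.258 = 2.339 g/cm³

2.34 g/cm³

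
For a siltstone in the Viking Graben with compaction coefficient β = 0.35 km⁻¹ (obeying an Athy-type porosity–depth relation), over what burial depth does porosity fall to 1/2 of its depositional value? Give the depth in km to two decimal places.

1.98 km

n/n₀ = 1/2 ⇒ exp(−β·d) = 1/2 ⇒ d = ln(2) / β
d = 0.6931 / 0.35 = 1.980 km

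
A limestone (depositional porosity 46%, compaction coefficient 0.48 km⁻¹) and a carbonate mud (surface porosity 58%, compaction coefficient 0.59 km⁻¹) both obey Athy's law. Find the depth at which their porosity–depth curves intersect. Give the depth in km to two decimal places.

2.11 km

Set n₀ₐ e^(−cₐz) = n₀ᵦ e^(−cᵦz) ⇒ ln(n₀ₐ/n₀ᵦ) = (cₐ − cᵦ)·z
z = ln(0.46/0.58) / (0.48 − 0.59) = -0.2318 / -0.11 = 2.107 km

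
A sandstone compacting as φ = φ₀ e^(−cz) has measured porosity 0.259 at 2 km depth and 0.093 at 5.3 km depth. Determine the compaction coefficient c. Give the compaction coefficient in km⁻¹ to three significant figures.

Athy: φ(z) = φ₀ e^(−cz) ⇒ φ₁/φ₂ = e^{c(z₂−z₁)} ⇒ c = ln(φ₁/φ₂)/(z₂−z₁)
c = ln(0.259/0.093) / (5.3 − 2) = ln(2.785) / 3.3 = 1.0242 / 3.3 = 0.3104 km⁻¹

0.310 km⁻¹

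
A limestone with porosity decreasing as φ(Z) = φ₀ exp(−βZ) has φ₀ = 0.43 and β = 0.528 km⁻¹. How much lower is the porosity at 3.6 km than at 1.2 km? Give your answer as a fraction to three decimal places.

φ(1.2) = 0.43·e^(−0.528×1.2) = 0.2282
φ(3.6) = 0.43·e^(−0.528×3.6) = 0.0643
Δφ = 0.2282 − 0.0643 = 0.1639

0.164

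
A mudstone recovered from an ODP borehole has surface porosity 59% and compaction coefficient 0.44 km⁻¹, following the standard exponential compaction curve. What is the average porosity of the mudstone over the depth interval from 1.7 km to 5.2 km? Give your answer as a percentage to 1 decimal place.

⟨n⟩ = (1/(d₂−d₁)) ∫ n₀ e^(−cd) dd = n₀·(e^(−c·d₁) − e^(−c·d₂)) / (c·(d₂−d₁))
e^(−0.44×1.7) = 0.4733; e^(−0.44×5.2) = 0.1015
⟨n⟩ = 0.59 × (0.4733 − 0.1015) / (0.44 × 3.5) = 0.59 × 0.2415 = 0.1425

14.2%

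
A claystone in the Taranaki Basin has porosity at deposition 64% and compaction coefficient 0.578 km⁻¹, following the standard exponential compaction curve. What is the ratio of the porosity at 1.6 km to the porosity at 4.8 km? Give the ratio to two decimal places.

6.36

phi(Z₁)/phi(Z₂) = e^(−β·Z₁)/e^(−β·Z₂) = e^{β(Z₂−Z₁)}
= exp(0.578 × 3.2) = exp(1.85) = 6.3573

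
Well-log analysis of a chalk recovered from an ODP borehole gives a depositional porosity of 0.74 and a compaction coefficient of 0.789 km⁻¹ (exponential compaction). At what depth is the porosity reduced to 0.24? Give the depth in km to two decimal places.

1.43 km

Invert Athy's law: d = ln(φ₀/φ) / β
d = ln(0.74/0.24) / 0.789 = ln(3.083) / 0.789 = 1.1260 / 0.789 = 1.427 km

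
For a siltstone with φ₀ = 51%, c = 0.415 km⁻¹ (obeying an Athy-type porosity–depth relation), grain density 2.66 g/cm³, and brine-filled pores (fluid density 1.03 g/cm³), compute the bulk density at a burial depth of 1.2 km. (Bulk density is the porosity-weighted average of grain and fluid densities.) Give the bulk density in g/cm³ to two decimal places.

Porosity at depth: φ = 0.51·exp(−0.415×1.2) = 0.51×0.6077 = 0.3099
Bulk density: ρ_b = (1−φ)ρ_g + φ·ρ_f = 0.6901×2.66 + 0.3099×1.03
       = 1.836 + 0.319 = 2.155 g/cm³

2.15 g/cm³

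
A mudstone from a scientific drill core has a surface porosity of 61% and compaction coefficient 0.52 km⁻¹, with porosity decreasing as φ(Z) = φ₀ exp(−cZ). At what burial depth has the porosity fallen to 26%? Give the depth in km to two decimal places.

Invert Athy's law: Z = ln(φ₀/φ) / c
Z = ln(0.61/0.26) / 0.52 = ln(2.346) / 0.52 = 0.8528 / 0.52 = 1.640 km

1.64 km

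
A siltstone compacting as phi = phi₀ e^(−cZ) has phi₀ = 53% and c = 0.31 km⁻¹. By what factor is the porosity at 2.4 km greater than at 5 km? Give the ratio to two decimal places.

2.24

phi(Z₁)/phi(Z₂) = e^(−c·Z₁)/e^(−c·Z₂) = e^{c(Z₂−Z₁)}
= exp(0.31 × 2.6) = exp(0.806) = 2.2389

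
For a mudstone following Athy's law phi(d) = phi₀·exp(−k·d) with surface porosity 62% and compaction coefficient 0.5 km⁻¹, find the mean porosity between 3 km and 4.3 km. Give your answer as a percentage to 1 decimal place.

⟨phi⟩ = (1/(d₂−d₁)) ∫ phi₀ e^(−kd) dd = phi₀·(e^(−k·d₁) − e^(−k·d₂)) / (k·(d₂−d₁))
e^(−0.5×3) = 0.2231; e^(−0.5×4.3) = 0.1165
⟨phi⟩ = 0.62 × (0.2231 − 0.1165) / (0.5 × 1.3) = 0.62 × 0.1641 = 0.1017

10.2%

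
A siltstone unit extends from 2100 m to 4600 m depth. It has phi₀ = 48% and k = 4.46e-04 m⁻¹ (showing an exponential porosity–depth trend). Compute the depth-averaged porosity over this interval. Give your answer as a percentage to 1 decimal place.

Working in km (1 km = 1000 m; k in km⁻¹ = k in m⁻¹ × 1000):
⟨phi⟩ = (1/(Z₂−Z₁)) ∫ phi₀ e^(−kZ) dZ = phi₀·(e^(−k·Z₁) − e^(−k·Z₂)) / (k·(Z₂−Z₁))
e^(−0.446×2.1) = 0.3920; e^(−0.446×4.6) = 0.1285
⟨phi⟩ = 0.48 × (0.3920 − 0.1285) / (0.446 × 2.5) = 0.48 × 0.2363 = 0.1134

11.3%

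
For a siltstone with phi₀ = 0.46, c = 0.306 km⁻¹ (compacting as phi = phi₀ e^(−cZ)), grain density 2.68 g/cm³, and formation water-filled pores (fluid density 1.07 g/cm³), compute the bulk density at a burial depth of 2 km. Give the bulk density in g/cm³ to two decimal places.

2.28 g/cm³

Porosity at depth: phi = 0.46·exp(−0.306×2) = 0.46×0.5423 = 0.2494
Bulk density: ρ_b = (1−phi)ρ_g + phi·ρ_f = 0.7506×2.68 + 0.2494×1.07
       = 2.011 + 0.267 = 2.278 g/cm³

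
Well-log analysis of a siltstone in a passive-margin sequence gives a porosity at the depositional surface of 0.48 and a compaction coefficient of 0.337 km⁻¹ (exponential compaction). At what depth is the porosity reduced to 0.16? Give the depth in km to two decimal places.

3.26 km

Invert Athy's law: d = ln(φ₀/φ) / k
d = ln(0.48/0.16) / 0.337 = ln(3) / 0.337 = 1.0986 / 0.337 = 3.260 km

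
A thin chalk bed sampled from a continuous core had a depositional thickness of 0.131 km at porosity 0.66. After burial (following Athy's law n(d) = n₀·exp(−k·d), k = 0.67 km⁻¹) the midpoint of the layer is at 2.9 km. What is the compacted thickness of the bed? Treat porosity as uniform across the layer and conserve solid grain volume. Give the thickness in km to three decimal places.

0.049 km

Porosity at 2.9 km: n = 0.66·exp(−0.67×2.9) = 0.0946
Solid-volume conservation: h(1−n) = h₀(1−n₀) ⇒ h = h₀·(1−n₀)/(1−n)
h = 0.131 × (1 − 0.66)/(1 − 0.0946) = 0.131 × 0.3755 = 0.0492 km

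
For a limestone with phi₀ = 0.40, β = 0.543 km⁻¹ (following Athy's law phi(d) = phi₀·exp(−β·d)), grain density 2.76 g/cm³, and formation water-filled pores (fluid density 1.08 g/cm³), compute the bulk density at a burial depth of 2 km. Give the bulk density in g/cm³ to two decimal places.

2.53 g/cm³

Porosity at depth: phi = 0.4·exp(−0.543×2) = 0.4×0.3376 = 0.1350
Bulk density: ρ_b = (1−phi)ρ_g + phi·ρ_f = 0.8650×2.76 + 0.1350×1.08
       = 2.387 + 0.146 = 2.533 g/cm³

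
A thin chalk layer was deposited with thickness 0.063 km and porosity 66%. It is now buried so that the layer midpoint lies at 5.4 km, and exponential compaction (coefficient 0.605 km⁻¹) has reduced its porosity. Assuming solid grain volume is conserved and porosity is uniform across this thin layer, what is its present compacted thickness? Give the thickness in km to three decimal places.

0.022 km

Porosity at 5.4 km: n = 0.66·exp(−0.605×5.4) = 0.0252
Solid-volume conservation: h(1−n) = h₀(1−n₀) ⇒ h = h₀·(1−n₀)/(1−n)
h = 0.063 × (1 − 0.66)/(1 − 0.0252) = 0.063 × 0.3488 = 0.0220 km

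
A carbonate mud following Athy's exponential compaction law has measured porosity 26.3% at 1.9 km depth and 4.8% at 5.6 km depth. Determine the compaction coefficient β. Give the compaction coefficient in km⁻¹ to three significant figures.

Athy: φ(Z) = φ₀ e^(−βZ) ⇒ φ₁/φ₂ = e^{β(Z₂−Z₁)} ⇒ β = ln(φ₁/φ₂)/(Z₂−Z₁)
β = ln(0.263/0.048) / (5.6 − 1.9) = ln(5.479) / 3.7 = 1.7010 / 3.7 = 0.4597 km⁻¹

0.460 km⁻¹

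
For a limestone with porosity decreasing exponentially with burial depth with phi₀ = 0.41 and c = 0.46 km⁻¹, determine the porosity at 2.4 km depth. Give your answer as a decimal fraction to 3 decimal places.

0.136

phi = phi₀·exp(−c·z) = 0.41 × exp(−0.46 × 2.4) = 0.41 × exp(−1.104)
  = 0.41 × 0.3315 = 0.1359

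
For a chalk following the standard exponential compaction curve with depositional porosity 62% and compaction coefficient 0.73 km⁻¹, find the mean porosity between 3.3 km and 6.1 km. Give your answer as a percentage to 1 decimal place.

2.4%

⟨φ⟩ = (1/(Z₂−Z₁)) ∫ φ₀ e^(−βZ) dZ = φ₀·(e^(−β·Z₁) − e^(−β·Z₂)) / (β·(Z₂−Z₁))
e^(−0.73×3.3) = 0.0899; e^(−0.73×6.1) = 0.0116
⟨φ⟩ = 0.62 × (0.0899 − 0.0116) / (0.73 × 2.8) = 0.62 × 0.0383 = 0.0237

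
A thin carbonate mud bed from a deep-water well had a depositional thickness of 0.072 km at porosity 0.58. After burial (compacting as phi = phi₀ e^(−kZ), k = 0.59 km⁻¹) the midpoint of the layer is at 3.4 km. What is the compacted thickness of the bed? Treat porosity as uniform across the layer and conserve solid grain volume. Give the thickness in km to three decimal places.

Porosity at 3.4 km: phi = 0.58·exp(−0.59×3.4) = 0.0780
Solid-volume conservation: h(1−phi) = h₀(1−phi₀) ⇒ h = h₀·(1−phi₀)/(1−phi)
h = 0.072 × (1 − 0.58)/(1 − 0.0780) = 0.072 × 0.4555 = 0.0328 km

0.033 km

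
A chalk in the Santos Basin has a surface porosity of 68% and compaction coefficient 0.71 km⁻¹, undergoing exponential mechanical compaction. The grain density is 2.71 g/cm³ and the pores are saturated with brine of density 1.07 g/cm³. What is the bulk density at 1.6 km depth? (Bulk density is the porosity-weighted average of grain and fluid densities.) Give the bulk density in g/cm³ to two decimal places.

2.35 g/cm³

Porosity at depth: phi = 0.68·exp(−0.71×1.6) = 0.68×0.3211 = 0.2183
Bulk density: ρ_b = (1−phi)ρ_g + phi·ρ_f = 0.7817×2.71 + 0.2183×1.07
       = 2.118 + 0.234 = 2.352 g/cm³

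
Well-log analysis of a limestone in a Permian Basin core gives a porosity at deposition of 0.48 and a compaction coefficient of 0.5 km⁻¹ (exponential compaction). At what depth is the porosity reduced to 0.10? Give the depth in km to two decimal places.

3.14 km

Invert Athy's law: Z = ln(phi₀/phi) / β
Z = ln(0.48/0.1) / 0.5 = ln(4.8) / 0.5 = 1.5686 / 0.5 = 3.137 km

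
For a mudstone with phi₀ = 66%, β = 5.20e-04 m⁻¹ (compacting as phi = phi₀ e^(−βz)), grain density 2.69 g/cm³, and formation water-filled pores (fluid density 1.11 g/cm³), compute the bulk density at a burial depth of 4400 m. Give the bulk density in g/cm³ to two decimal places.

2.58 g/cm³

Working in km (1 km = 1000 m; β in km⁻¹ = β in m⁻¹ × 1000):
Porosity at depth: phi = 0.66·exp(−0.52×4.4) = 0.66×0.1015 = 0.0670
Bulk density: ρ_b = (1−phi)ρ_g + phi·ρ_f = 0.9330×2.69 + 0.0670×1.11
       = 2.510 + 0.074 = 2.584 g/cm³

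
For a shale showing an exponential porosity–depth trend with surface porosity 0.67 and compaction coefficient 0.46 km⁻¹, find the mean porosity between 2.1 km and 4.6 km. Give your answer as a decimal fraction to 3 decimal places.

0.152

⟨φ⟩ = (1/(z₂−z₁)) ∫ φ₀ e^(−kz) dz = φ₀·(e^(−k·z₁) − e^(−k·z₂)) / (k·(z₂−z₁))
e^(−0.46×2.1) = 0.3806; e^(−0.46×4.6) = 0.1205
⟨φ⟩ = 0.67 × (0.3806 − 0.1205) / (0.46 × 2.5) = 0.67 × 0.2262 = 0.1515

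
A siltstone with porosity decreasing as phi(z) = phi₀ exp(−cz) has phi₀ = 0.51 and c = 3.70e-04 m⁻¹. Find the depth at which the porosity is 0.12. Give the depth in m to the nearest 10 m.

3910 m

Working in km (1 km = 1000 m; c in km⁻¹ = c in m⁻¹ × 1000):
Invert Athy's law: z = ln(phi₀/phi) / c
z = ln(0.51/0.12) / 0.37 = ln(4.25) / 0.37 = 1.4469 / 0.37 = 3.911 km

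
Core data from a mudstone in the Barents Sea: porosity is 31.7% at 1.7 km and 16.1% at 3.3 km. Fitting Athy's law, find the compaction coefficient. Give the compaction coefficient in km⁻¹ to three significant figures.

Athy: φ(z) = φ₀ e^(−βz) ⇒ φ₁/φ₂ = e^{β(z₂−z₁)} ⇒ β = ln(φ₁/φ₂)/(z₂−z₁)
β = ln(0.317/0.161) / (3.3 − 1.7) = ln(1.969) / 1.6 = 0.6775 / 1.6 = 0.4234 km⁻¹

0.423 km⁻¹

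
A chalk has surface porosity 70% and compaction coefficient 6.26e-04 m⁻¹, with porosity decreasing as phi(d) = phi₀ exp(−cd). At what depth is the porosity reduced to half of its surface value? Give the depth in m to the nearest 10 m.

1110 m

Working in km (1 km = 1000 m; c in km⁻¹ = c in m⁻¹ × 1000):
phi/phi₀ = 1/2 ⇒ exp(−c·d) = 1/2 ⇒ d = ln(2) / c
d = 0.6931 / 0.626 = 1.107 km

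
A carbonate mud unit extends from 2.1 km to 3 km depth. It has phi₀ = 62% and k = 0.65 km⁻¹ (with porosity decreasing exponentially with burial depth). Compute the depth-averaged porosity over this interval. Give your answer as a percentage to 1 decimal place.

12.0%

⟨phi⟩ = (1/(Z₂−Z₁)) ∫ phi₀ e^(−kZ) dZ = phi₀·(e^(−k·Z₁) − e^(−k·Z₂)) / (k·(Z₂−Z₁))
e^(−0.65×2.1) = 0.2554; e^(−0.65×3) = 0.1423
⟨phi⟩ = 0.62 × (0.2554 − 0.1423) / (0.65 × 0.9) = 0.62 × 0.1933 = 0.1199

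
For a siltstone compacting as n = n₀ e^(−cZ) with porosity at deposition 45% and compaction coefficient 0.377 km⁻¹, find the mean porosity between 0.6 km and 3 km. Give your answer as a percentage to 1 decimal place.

23.6%

⟨n⟩ = (1/(Z₂−Z₁)) ∫ n₀ e^(−cZ) dZ = n₀·(e^(−c·Z₁) − e^(−c·Z₂)) / (c·(Z₂−Z₁))
e^(−0.377×0.6) = 0.7976; e^(−0.377×3) = 0.3227
⟨n⟩ = 0.45 × (0.7976 − 0.3227) / (0.377 × 2.4) = 0.45 × 0.5248 = 0.2362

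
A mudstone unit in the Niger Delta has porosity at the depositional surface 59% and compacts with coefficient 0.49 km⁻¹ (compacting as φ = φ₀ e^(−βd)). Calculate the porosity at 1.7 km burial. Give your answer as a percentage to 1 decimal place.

25.6%

φ = φ₀·exp(−β·d) = 0.59 × exp(−0.49 × 1.7) = 0.59 × exp(−0.833)
  = 0.59 × 0.4347 = 0.2565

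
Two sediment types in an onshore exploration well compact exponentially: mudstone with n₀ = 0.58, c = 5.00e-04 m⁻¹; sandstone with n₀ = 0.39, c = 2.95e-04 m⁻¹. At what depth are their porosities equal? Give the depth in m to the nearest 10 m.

1940 m

Working in km (1 km = 1000 m; c in km⁻¹ = c in m⁻¹ × 1000):
Set n₀ₐ e^(−cₐz) = n₀ᵦ e^(−cᵦz) ⇒ ln(n₀ₐ/n₀ᵦ) = (cₐ − cᵦ)·z
z = ln(0.58/0.39) / (0.5 − 0.295) = 0.3969 / 0.205 = 1.936 km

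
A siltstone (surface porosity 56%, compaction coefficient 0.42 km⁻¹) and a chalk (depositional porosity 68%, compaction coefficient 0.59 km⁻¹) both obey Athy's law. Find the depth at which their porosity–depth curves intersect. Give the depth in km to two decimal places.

1.14 km

Set phi₀ₐ e^(−cₐZ) = phi₀ᵦ e^(−cᵦZ) ⇒ ln(phi₀ₐ/phi₀ᵦ) = (cₐ − cᵦ)·Z
Z = ln(0.56/0.68) / (0.42 − 0.59) = -0.1942 / -0.17 = 1.142 km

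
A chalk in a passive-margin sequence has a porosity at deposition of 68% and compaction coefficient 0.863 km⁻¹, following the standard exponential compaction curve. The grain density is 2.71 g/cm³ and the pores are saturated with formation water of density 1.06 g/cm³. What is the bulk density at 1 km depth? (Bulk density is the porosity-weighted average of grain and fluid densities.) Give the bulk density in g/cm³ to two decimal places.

Porosity at depth: φ = 0.68·exp(−0.863×1) = 0.68×0.4219 = 0.2869
Bulk density: ρ_b = (1−φ)ρ_g + φ·ρ_f = 0.7131×2.71 + 0.2869×1.06
       = 1.933 + 0.304 = 2.237 g/cm³

2.24 g/cm³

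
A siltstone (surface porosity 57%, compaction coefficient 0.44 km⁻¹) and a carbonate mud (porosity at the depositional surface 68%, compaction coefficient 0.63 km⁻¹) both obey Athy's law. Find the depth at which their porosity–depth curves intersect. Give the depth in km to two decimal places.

0.93 km

Set phi₀ₐ e^(−βₐZ) = phi₀ᵦ e^(−βᵦZ) ⇒ ln(phi₀ₐ/phi₀ᵦ) = (βₐ − βᵦ)·Z
Z = ln(0.57/0.68) / (0.44 − 0.63) = -0.1765 / -0.19 = 0.929 km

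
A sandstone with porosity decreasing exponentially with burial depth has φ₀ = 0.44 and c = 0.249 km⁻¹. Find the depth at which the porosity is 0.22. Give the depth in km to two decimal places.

Invert Athy's law: Z = ln(φ₀/φ) / c
Z = ln(0.44/0.22) / 0.249 = ln(2) / 0.249 = 0.6931 / 0.249 = 2.784 km

2.78 km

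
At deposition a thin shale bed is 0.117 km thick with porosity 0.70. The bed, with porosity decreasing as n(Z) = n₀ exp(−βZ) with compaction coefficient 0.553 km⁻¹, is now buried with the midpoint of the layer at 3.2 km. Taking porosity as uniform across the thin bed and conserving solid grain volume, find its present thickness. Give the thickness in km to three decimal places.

0.040 km

Porosity at 3.2 km: n = 0.7·exp(−0.553×3.2) = 0.1193
Solid-volume conservation: h(1−n) = h₀(1−n₀) ⇒ h = h₀·(1−n₀)/(1−n)
h = 0.117 × (1 − 0.7)/(1 − 0.1193) = 0.117 × 0.3406 = 0.0399 km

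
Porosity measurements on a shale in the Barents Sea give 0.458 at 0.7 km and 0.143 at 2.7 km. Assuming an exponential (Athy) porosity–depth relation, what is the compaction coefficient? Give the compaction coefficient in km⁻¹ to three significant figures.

0.582 km⁻¹

Athy: φ(d) = φ₀ e^(−βd) ⇒ φ₁/φ₂ = e^{β(d₂−d₁)} ⇒ β = ln(φ₁/φ₂)/(d₂−d₁)
β = ln(0.458/0.143) / (2.7 − 0.7) = ln(3.203) / 2 = 1.1640 / 2 = 0.582 km⁻¹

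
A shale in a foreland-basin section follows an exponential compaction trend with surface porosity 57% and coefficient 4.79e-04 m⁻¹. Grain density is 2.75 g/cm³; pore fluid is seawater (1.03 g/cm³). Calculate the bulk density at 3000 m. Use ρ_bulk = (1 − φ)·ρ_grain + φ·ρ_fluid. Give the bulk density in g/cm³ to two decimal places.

2.52 g/cm³

Working in km (1 km = 1000 m; c in km⁻¹ = c in m⁻¹ × 1000):
Porosity at depth: phi = 0.57·exp(−0.479×3) = 0.57×0.2376 = 0.1355
Bulk density: ρ_b = (1−phi)ρ_g + phi·ρ_f = 0.8645×2.75 + 0.1355×1.03
       = 2.377 + 0.140 = 2.517 g/cm³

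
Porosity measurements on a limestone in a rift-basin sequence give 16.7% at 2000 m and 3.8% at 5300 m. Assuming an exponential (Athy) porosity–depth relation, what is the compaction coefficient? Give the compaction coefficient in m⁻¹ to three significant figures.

Working in km (1 km = 1000 m; β in km⁻¹ = β in m⁻¹ × 1000):
Athy: φ(Z) = φ₀ e^(−βZ) ⇒ φ₁/φ₂ = e^{β(Z₂−Z₁)} ⇒ β = ln(φ₁/φ₂)/(Z₂−Z₁)
β = ln(0.167/0.038) / (5.3 − 2) = ln(4.395) / 3.3 = 1.4804 / 3.3 = 0.4486 km⁻¹

0.000449 m⁻¹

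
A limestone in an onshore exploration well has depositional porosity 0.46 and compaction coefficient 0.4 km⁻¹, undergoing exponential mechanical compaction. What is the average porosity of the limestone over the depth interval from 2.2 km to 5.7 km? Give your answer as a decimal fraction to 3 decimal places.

⟨φ⟩ = (1/(d₂−d₁)) ∫ φ₀ e^(−βd) dd = φ₀·(e^(−β·d₁) − e^(−β·d₂)) / (β·(d₂−d₁))
e^(−0.4×2.2) = 0.4148; e^(−0.4×5.7) = 0.1023
⟨φ⟩ = 0.46 × (0.4148 − 0.1023) / (0.4 × 3.5) = 0.46 × 0.2232 = 0.1027

0.103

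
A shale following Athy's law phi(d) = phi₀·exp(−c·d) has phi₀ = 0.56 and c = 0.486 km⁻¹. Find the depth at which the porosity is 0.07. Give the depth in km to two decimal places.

4.28 km

Invert Athy's law: d = ln(phi₀/phi) / c
d = ln(0.56/0.07) / 0.486 = ln(8) / 0.486 = 2.0794 / 0.486 = 4.279 km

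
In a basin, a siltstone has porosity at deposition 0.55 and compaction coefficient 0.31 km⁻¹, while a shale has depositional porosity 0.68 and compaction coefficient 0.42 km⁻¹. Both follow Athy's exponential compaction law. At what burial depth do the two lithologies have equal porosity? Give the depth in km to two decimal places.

Set n₀ₐ e^(−kₐz) = n₀ᵦ e^(−kᵦz) ⇒ ln(n₀ₐ/n₀ᵦ) = (kₐ − kᵦ)·z
z = ln(0.55/0.68) / (0.31 − 0.42) = -0.2122 / -0.11 = 1.929 km

1.93 km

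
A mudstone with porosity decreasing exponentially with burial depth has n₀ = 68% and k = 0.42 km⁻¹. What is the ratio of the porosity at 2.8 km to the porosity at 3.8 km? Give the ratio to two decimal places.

n(d₁)/n(d₂) = e^(−k·d₁)/e^(−k·d₂) = e^{k(d₂−d₁)}
= exp(0.42 × 1) = exp(0.42) = 1.5220

1.52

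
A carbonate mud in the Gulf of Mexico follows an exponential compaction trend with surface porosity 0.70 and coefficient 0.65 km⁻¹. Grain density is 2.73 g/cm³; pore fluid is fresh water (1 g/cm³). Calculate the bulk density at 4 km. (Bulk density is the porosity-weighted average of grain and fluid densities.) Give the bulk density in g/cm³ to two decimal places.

Porosity at depth: φ = 0.7·exp(−0.65×4) = 0.7×0.0743 = 0.0520
Bulk density: ρ_b = (1−φ)ρ_g + φ·ρ_f = 0.9480×2.73 + 0.0520×1
       = 2.588 + 0.052 = 2.640 g/cm³

2.64 g/cm³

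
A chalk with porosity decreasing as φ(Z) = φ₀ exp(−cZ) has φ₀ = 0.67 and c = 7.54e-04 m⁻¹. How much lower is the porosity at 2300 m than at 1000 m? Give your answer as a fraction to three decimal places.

0.197

Working in km (1 km = 1000 m; c in km⁻¹ = c in m⁻¹ × 1000):
φ(1) = 0.67·e^(−0.754×1) = 0.3152
φ(2.3) = 0.67·e^(−0.754×2.3) = 0.1183
Δφ = 0.3152 − 0.1183 = 0.1969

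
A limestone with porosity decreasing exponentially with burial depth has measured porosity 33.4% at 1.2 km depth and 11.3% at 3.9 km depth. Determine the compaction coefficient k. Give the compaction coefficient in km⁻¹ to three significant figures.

Athy: phi(d) = phi₀ e^(−kd) ⇒ phi₁/phi₂ = e^{k(d₂−d₁)} ⇒ k = ln(phi₁/phi₂)/(d₂−d₁)
k = ln(0.334/0.113) / (3.9 − 1.2) = ln(2.956) / 2.7 = 1.0838 / 2.7 = 0.4014 km⁻¹

0.401 km⁻¹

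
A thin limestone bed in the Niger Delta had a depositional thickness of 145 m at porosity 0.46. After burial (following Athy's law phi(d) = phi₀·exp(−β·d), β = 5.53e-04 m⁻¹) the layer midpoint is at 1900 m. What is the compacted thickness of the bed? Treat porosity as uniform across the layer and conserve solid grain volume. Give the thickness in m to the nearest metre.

Working in km (1 km = 1000 m; β in km⁻¹ = β in m⁻¹ × 1000):
Porosity at 1.9 km: phi = 0.46·exp(−0.553×1.9) = 0.1609
Solid-volume conservation: h(1−phi) = h₀(1−phi₀) ⇒ h = h₀·(1−phi₀)/(1−phi)
h = 0.145 × (1 − 0.46)/(1 − 0.1609) = 0.145 × 0.6435 = 0.0933 km

93 m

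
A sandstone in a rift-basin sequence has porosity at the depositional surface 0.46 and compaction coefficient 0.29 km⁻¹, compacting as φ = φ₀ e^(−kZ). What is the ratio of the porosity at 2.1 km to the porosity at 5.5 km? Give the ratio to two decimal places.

2.68

φ(Z₁)/φ(Z₂) = e^(−k·Z₁)/e^(−k·Z₂) = e^{k(Z₂−Z₁)}
= exp(0.29 × 3.4) = exp(0.986) = 2.6805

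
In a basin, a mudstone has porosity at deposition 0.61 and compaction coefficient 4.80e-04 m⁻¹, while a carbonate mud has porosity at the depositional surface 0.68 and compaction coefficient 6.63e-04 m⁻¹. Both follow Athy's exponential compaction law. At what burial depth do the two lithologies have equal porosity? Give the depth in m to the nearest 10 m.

590 m

Working in km (1 km = 1000 m; k in km⁻¹ = k in m⁻¹ × 1000):
Set n₀ₐ e^(−kₐZ) = n₀ᵦ e^(−kᵦZ) ⇒ ln(n₀ₐ/n₀ᵦ) = (kₐ − kᵦ)·Z
Z = ln(0.61/0.68) / (0.48 − 0.663) = -0.1086 / -0.183 = 0.594 km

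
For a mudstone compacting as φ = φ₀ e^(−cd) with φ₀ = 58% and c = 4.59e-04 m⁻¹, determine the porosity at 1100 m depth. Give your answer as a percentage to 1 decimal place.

35.0%

Working in km (1 km = 1000 m; c in km⁻¹ = c in m⁻¹ × 1000):
φ = φ₀·exp(−c·d) = 0.58 × exp(−0.459 × 1.1) = 0.58 × exp(−0.5049)
  = 0.58 × 0.6036 = 0.3501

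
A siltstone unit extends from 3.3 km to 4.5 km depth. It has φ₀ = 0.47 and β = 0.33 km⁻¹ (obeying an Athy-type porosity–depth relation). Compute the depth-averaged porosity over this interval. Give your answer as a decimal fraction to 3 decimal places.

⟨φ⟩ = (1/(d₂−d₁)) ∫ φ₀ e^(−βd) dd = φ₀·(e^(−β·d₁) − e^(−β·d₂)) / (β·(d₂−d₁))
e^(−0.33×3.3) = 0.3366; e^(−0.33×4.5) = 0.2265
⟨φ⟩ = 0.47 × (0.3366 − 0.2265) / (0.33 × 1.2) = 0.47 × 0.2779 = 0.1306

0.131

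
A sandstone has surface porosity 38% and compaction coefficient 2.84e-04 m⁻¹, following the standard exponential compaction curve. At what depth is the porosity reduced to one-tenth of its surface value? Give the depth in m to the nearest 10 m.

8110 m

Working in km (1 km = 1000 m; k in km⁻¹ = k in m⁻¹ × 1000):
phi/phi₀ = 1/10 ⇒ exp(−k·d) = 1/10 ⇒ d = ln(10) / k
d = 2.3026 / 0.284 = 8.108 km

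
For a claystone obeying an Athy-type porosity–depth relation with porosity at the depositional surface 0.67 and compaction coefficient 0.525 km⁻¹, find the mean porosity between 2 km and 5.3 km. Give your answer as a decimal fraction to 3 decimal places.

⟨phi⟩ = (1/(Z₂−Z₁)) ∫ phi₀ e^(−kZ) dZ = phi₀·(e^(−k·Z₁) − e^(−k·Z₂)) / (k·(Z₂−Z₁))
e^(−0.525×2) = 0.3499; e^(−0.525×5.3) = 0.0619
⟨phi⟩ = 0.67 × (0.3499 − 0.0619) / (0.525 × 3.3) = 0.67 × 0.1663 = 0.1114

0.111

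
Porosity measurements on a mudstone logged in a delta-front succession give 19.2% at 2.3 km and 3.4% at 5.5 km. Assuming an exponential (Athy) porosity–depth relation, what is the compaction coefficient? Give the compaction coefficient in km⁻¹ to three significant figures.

Athy: φ(d) = φ₀ e^(−βd) ⇒ φ₁/φ₂ = e^{β(d₂−d₁)} ⇒ β = ln(φ₁/φ₂)/(d₂−d₁)
β = ln(0.192/0.034) / (5.5 − 2.3) = ln(5.647) / 3.2 = 1.7311 / 3.2 = 0.541 km⁻¹

0.541 km⁻¹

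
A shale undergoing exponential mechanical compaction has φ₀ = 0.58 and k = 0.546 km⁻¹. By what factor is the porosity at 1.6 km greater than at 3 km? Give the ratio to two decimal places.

2.15

φ(z₁)/φ(z₂) = e^(−k·z₁)/e^(−k·z₂) = e^{k(z₂−z₁)}
= exp(0.546 × 1.4) = exp(0.7644) = 2.1477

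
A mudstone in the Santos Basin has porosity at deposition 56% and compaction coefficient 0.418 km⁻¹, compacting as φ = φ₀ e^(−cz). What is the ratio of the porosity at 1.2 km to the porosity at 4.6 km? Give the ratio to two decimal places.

φ(z₁)/φ(z₂) = e^(−c·z₁)/e^(−c·z₂) = e^{c(z₂−z₁)}
= exp(0.418 × 3.4) = exp(1.421) = 4.1421

4.14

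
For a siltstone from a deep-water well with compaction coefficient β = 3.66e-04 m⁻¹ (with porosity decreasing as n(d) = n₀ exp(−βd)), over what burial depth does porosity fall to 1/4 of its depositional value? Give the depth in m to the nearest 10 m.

3790 m

Working in km (1 km = 1000 m; β in km⁻¹ = β in m⁻¹ × 1000):
n/n₀ = 1/4 ⇒ exp(−β·d) = 1/4 ⇒ d = ln(4) / β
d = 1.3863 / 0.366 = 3.788 km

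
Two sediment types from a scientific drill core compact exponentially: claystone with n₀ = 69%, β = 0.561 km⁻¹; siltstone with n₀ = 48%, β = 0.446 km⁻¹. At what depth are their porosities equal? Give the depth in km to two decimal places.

Set n₀ₐ e^(−βₐd) = n₀ᵦ e^(−βᵦd) ⇒ ln(n₀ₐ/n₀ᵦ) = (βₐ − βᵦ)·d
d = ln(0.69/0.48) / (0.561 − 0.446) = 0.3629 / 0.115 = 3.156 km

3.16 km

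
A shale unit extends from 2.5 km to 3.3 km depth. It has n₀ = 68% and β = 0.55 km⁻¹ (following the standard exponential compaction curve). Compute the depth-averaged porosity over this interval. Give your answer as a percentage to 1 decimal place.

⟨n⟩ = (1/(Z₂−Z₁)) ∫ n₀ e^(−βZ) dZ = n₀·(e^(−β·Z₁) − e^(−β·Z₂)) / (β·(Z₂−Z₁))
e^(−0.55×2.5) = 0.2528; e^(−0.55×3.3) = 0.1628
⟨n⟩ = 0.68 × (0.2528 − 0.1628) / (0.55 × 0.8) = 0.68 × 0.2045 = 0.1391

13.9%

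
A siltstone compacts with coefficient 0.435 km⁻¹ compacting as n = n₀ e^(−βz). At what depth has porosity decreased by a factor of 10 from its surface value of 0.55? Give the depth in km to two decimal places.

5.29 km

n/n₀ = 1/10 ⇒ exp(−β·z) = 1/10 ⇒ z = ln(10) / β
z = 2.3026 / 0.435 = 5.293 km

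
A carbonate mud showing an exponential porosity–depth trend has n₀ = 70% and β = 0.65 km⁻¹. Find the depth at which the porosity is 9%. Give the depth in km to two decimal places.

3.16 km

Invert Athy's law: d = ln(n₀/n) / β
d = ln(0.7/0.09) / 0.65 = ln(7.778) / 0.65 = 2.0513 / 0.65 = 3.156 km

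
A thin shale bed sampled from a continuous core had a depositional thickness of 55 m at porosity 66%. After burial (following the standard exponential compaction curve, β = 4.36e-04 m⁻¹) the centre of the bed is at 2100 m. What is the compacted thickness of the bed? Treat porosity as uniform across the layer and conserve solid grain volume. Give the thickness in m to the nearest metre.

Working in km (1 km = 1000 m; β in km⁻¹ = β in m⁻¹ × 1000):
Porosity at 2.1 km: n = 0.66·exp(−0.436×2.1) = 0.2642
Solid-volume conservation: h(1−n) = h₀(1−n₀) ⇒ h = h₀·(1−n₀)/(1−n)
h = 0.055 × (1 − 0.66)/(1 − 0.2642) = 0.055 × 0.4621 = 0.0254 km

25 m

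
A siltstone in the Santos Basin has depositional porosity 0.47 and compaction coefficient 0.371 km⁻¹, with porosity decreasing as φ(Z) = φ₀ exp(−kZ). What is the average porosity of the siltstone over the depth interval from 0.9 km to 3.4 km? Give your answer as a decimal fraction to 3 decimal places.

0.219

⟨φ⟩ = (1/(Z₂−Z₁)) ∫ φ₀ e^(−kZ) dZ = φ₀·(e^(−k·Z₁) − e^(−k·Z₂)) / (k·(Z₂−Z₁))
e^(−0.371×0.9) = 0.7161; e^(−0.371×3.4) = 0.2833
⟨φ⟩ = 0.47 × (0.7161 − 0.2833) / (0.371 × 2.5) = 0.47 × 0.4667 = 0.2194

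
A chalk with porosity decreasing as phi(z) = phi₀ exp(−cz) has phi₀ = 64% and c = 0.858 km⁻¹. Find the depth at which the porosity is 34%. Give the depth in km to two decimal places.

0.74 km

Invert Athy's law: z = ln(phi₀/phi) / c
z = ln(0.64/0.34) / 0.858 = ln(1.882) / 0.858 = 0.6325 / 0.858 = 0.737 km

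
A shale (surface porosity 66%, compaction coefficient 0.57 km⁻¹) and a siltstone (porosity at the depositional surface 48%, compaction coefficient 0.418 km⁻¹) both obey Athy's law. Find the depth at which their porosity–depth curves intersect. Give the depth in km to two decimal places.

2.10 km

Set φ₀ₐ e^(−cₐd) = φ₀ᵦ e^(−cᵦd) ⇒ ln(φ₀ₐ/φ₀ᵦ) = (cₐ − cᵦ)·d
d = ln(0.66/0.48) / (0.57 − 0.418) = 0.3185 / 0.152 = 2.095 km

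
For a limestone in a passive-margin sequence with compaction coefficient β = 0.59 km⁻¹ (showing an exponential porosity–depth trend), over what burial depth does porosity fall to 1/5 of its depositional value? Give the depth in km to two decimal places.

2.73 km

φ/φ₀ = 1/5 ⇒ exp(−β·z) = 1/5 ⇒ z = ln(5) / β
z = 1.6094 / 0.59 = 2.728 km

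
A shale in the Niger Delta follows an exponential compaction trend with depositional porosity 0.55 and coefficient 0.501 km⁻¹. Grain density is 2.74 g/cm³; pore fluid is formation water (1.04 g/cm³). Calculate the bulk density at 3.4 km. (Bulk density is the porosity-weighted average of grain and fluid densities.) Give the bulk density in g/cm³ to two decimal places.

Porosity at depth: φ = 0.55·exp(−0.501×3.4) = 0.55×0.1821 = 0.1001
Bulk density: ρ_b = (1−φ)ρ_g + φ·ρ_f = 0.8999×2.74 + 0.1001×1.04
       = 2.466 + 0.104 = 2.570 g/cm³

2.57 g/cm³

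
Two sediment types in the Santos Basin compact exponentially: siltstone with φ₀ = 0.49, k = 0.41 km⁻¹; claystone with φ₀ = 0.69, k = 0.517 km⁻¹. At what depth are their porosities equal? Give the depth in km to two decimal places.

Set φ₀ₐ e^(−kₐd) = φ₀ᵦ e^(−kᵦd) ⇒ ln(φ₀ₐ/φ₀ᵦ) = (kₐ − kᵦ)·d
d = ln(0.49/0.69) / (0.41 − 0.517) = -0.3423 / -0.107 = 3.199 km

3.20 km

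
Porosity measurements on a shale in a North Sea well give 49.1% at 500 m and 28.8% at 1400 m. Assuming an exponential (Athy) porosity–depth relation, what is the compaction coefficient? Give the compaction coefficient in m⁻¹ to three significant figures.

Working in km (1 km = 1000 m; c in km⁻¹ = c in m⁻¹ × 1000):
Athy: phi(Z) = phi₀ e^(−cZ) ⇒ phi₁/phi₂ = e^{c(Z₂−Z₁)} ⇒ c = ln(phi₁/phi₂)/(Z₂−Z₁)
c = ln(0.491/0.288) / (1.4 − 0.5) = ln(1.705) / 0.9 = 0.5335 / 0.9 = 0.5928 km⁻¹

0.000593 m⁻¹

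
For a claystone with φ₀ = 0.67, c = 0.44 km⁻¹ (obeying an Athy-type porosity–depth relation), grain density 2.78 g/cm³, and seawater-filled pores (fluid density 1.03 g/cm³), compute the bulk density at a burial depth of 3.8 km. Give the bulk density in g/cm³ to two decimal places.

Porosity at depth: φ = 0.67·exp(−0.44×3.8) = 0.67×0.1879 = 0.1259
Bulk density: ρ_b = (1−φ)ρ_g + φ·ρ_f = 0.8741×2.78 + 0.1259×1.03
       = 2.430 + 0.130 = 2.560 g/cm³

2.56 g/cm³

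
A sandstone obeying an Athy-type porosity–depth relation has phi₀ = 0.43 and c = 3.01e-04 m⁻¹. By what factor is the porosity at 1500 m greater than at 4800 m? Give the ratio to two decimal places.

2.70

Working in km (1 km = 1000 m; c in km⁻¹ = c in m⁻¹ × 1000):
phi(d₁)/phi(d₂) = e^(−c·d₁)/e^(−c·d₂) = e^{c(d₂−d₁)}
= exp(0.301 × 3.3) = exp(0.9933) = 2.7001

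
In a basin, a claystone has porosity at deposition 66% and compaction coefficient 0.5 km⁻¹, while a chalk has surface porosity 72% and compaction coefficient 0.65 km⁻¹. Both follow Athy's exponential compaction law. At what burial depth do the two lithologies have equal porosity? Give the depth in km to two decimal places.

Set phi₀ₐ e^(−cₐz) = phi₀ᵦ e^(−cᵦz) ⇒ ln(phi₀ₐ/phi₀ᵦ) = (cₐ − cᵦ)·z
z = ln(0.66/0.72) / (0.5 − 0.65) = -0.0870 / -0.15 = 0.580 km

0.58 km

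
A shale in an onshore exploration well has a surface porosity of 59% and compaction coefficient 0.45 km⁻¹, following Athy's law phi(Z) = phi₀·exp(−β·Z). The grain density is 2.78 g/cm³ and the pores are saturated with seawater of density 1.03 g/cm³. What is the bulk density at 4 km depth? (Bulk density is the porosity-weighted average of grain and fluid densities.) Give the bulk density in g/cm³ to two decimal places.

Porosity at depth: phi = 0.59·exp(−0.45×4) = 0.59×0.1653 = 0.0975
Bulk density: ρ_b = (1−phi)ρ_g + phi·ρ_f = 0.9025×2.78 + 0.0975×1.03
       = 2.509 + 0.100 = 2.609 g/cm³

2.61 g/cm³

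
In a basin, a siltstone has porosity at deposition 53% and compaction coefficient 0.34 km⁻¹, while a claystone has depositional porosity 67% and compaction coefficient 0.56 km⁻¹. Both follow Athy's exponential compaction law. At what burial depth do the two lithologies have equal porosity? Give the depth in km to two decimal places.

Set n₀ₐ e^(−cₐd) = n₀ᵦ e^(−cᵦd) ⇒ ln(n₀ₐ/n₀ᵦ) = (cₐ − cᵦ)·d
d = ln(0.53/0.67) / (0.34 − 0.56) = -0.2344 / -0.22 = 1.065 km

1.07 km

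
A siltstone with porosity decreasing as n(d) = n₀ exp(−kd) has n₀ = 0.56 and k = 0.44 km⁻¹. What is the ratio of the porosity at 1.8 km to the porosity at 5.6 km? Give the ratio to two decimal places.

5.32

n(d₁)/n(d₂) = e^(−k·d₁)/e^(−k·d₂) = e^{k(d₂−d₁)}
= exp(0.44 × 3.8) = exp(1.672) = 5.3228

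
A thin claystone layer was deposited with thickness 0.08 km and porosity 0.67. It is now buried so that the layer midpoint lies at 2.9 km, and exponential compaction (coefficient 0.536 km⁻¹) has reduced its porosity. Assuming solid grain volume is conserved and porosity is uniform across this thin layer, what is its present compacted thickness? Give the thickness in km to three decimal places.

0.031 km

Porosity at 2.9 km: n = 0.67·exp(−0.536×2.9) = 0.1416
Solid-volume conservation: h(1−n) = h₀(1−n₀) ⇒ h = h₀·(1−n₀)/(1−n)
h = 0.08 × (1 − 0.67)/(1 − 0.1416) = 0.08 × 0.3844 = 0.0308 km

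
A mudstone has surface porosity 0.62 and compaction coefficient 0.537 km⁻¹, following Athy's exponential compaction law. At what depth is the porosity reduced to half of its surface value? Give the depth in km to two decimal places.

φ/φ₀ = 1/2 ⇒ exp(−β·d) = 1/2 ⇒ d = ln(2) / β
d = 0.6931 / 0.537 = 1.291 km

1.29 km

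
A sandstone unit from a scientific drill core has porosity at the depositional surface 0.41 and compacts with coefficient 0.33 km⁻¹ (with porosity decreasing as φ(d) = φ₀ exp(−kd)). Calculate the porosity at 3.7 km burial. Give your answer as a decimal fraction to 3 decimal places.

0.121

φ = φ₀·exp(−k·d) = 0.41 × exp(−0.33 × 3.7) = 0.41 × exp(−1.221)
  = 0.41 × 0.2949 = 0.1209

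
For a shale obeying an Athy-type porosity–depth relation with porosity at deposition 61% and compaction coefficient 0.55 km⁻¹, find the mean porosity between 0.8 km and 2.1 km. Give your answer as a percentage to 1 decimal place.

28.1%

⟨phi⟩ = (1/(Z₂−Z₁)) ∫ phi₀ e^(−βZ) dZ = phi₀·(e^(−β·Z₁) − e^(−β·Z₂)) / (β·(Z₂−Z₁))
e^(−0.55×0.8) = 0.6440; e^(−0.55×2.1) = 0.3151
⟨phi⟩ = 0.61 × (0.6440 − 0.3151) / (0.55 × 1.3) = 0.61 × 0.4601 = 0.2807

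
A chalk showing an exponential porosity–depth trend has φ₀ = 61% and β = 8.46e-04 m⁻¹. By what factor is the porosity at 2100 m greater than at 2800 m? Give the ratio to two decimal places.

1.81

Working in km (1 km = 1000 m; β in km⁻¹ = β in m⁻¹ × 1000):
φ(z₁)/φ(z₂) = e^(−β·z₁)/e^(−β·z₂) = e^{β(z₂−z₁)}
= exp(0.846 × 0.7) = exp(0.5922) = 1.8080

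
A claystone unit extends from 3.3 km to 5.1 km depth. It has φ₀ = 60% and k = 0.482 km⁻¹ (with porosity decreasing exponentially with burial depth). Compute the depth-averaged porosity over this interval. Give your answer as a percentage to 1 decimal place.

8.2%

⟨φ⟩ = (1/(z₂−z₁)) ∫ φ₀ e^(−kz) dz = φ₀·(e^(−k·z₁) − e^(−k·z₂)) / (k·(z₂−z₁))
e^(−0.482×3.3) = 0.2038; e^(−0.482×5.1) = 0.0856
⟨φ⟩ = 0.6 × (0.2038 − 0.0856) / (0.482 × 1.8) = 0.6 × 0.1363 = 0.0818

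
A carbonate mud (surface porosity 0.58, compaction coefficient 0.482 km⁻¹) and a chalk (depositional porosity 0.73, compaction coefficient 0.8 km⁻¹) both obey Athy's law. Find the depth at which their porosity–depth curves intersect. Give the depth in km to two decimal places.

0.72 km

Set n₀ₐ e^(−kₐZ) = n₀ᵦ e^(−kᵦZ) ⇒ ln(n₀ₐ/n₀ᵦ) = (kₐ − kᵦ)·Z
Z = ln(0.58/0.73) / (0.482 − 0.8) = -0.2300 / -0.318 = 0.723 km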